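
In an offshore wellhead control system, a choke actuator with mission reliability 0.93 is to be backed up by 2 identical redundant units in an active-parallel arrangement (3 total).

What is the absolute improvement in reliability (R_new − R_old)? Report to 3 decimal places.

R_before = 0.93
R_after = 1 − (1 − 0.93)^3 = 1.000
ΔR = 1.000 − 0.93 = 0.070

0.070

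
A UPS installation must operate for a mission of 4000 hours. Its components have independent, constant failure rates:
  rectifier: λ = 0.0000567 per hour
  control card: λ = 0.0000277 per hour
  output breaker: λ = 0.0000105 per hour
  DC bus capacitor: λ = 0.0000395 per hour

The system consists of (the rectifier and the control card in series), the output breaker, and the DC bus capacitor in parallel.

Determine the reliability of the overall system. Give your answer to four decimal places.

0.9983

R(rectifier) = exp(−0.0000567 × 4000) = 0.797080
R(control card) = exp(−0.0000277 × 4000) = 0.895118
R(output breaker) = exp(−0.0000105 × 4000) = 0.958870
R(DC bus capacitor) = exp(−0.0000395 × 4000) = 0.853850
Series (rectifier and control card): 0.797080 × 0.895118 = 0.713481
Parallel ([0.713481], output breaker, and DC bus capacitor): 1 − (1 − 0.713481)(1 − 0.958870)(1 − 0.853850) = 0.9983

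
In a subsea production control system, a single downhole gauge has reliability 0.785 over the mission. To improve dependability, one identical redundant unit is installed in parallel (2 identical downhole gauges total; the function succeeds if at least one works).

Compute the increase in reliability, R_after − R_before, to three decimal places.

0.169

R_before = 0.785
R_after = 1 − (1 − 0.785)^2 = 0.954
ΔR = 0.954 − 0.785 = 0.169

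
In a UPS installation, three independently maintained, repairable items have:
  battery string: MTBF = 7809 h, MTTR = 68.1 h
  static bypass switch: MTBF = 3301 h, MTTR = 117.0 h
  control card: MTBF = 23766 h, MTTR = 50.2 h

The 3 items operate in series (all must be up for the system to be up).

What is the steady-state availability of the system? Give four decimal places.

A(battery string) = MTBF/(MTBF+MTTR) = 7809/(7809+68.1) = 0.991355
A(static bypass switch) = MTBF/(MTBF+MTTR) = 3301/(3301+117.0) = 0.965769
A(control card) = MTBF/(MTBF+MTTR) = 23766/(23766+50.2) = 0.997892
Series availability: 0.991355 × 0.965769 × 0.997892 = 0.9554

0.9554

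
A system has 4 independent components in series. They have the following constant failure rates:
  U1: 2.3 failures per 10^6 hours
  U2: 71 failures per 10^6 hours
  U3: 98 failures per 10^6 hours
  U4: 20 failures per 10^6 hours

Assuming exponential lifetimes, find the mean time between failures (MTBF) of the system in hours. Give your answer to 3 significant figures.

5230

Series of exponential components: λ_sys = Σ λ_i
λ_sys = 0.0000023 + 0.000071 + 0.000098 + 0.000020 = 1.9130e-04 /h
MTBF = 1 / λ_sys = 5230 h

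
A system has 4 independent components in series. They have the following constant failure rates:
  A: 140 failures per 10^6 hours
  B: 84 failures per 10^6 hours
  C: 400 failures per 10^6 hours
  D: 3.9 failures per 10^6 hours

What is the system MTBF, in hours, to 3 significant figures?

1590

Series of exponential components: λ_sys = Σ λ_i
λ_sys = 0.00014 + 0.000084 + 0.00040 + 0.0000039 = 6.2790e-04 /h
MTBF = 1 / λ_sys = 1590 h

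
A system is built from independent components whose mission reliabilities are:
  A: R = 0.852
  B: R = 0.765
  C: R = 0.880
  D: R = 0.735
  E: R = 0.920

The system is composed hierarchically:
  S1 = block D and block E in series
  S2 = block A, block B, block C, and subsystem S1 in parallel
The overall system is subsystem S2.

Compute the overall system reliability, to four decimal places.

0.9986

Series (D and E): 0.735000 × 0.920000 = 0.676200
Parallel (A, B, C, and [0.676200]): 1 − (1 − 0.852000)(1 − 0.765000)(1 − 0.880000)(1 − 0.676200) = 0.9986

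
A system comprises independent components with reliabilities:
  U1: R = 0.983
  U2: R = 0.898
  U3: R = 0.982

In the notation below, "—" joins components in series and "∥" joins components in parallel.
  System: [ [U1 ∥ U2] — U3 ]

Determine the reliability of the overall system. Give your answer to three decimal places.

Parallel (U1 and U2): 1 − (1 − 0.98300)(1 − 0.89800) = 0.99827
Series ([0.99827] and U3): 0.99827 × 0.98200 = 0.980

0.980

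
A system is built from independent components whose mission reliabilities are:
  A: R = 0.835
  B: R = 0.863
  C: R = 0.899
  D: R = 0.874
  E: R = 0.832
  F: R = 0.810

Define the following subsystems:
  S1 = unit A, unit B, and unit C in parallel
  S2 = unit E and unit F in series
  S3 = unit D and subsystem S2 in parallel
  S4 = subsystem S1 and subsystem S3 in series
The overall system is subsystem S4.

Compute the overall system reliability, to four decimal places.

0.9567

Parallel (A, B, and C): 1 − (1 − 0.835000)(1 − 0.863000)(1 − 0.899000) = 0.997717
Series (E and F): 0.832000 × 0.810000 = 0.673920
Parallel (D and [0.673920]): 1 − (1 − 0.874000)(1 − 0.673920) = 0.958914
Series ([0.997717] and [0.958914]): 0.997717 × 0.958914 = 0.9567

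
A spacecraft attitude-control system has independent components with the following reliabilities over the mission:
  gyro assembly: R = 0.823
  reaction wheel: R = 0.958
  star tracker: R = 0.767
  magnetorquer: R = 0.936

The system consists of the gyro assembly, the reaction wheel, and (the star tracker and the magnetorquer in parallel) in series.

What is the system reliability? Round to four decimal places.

Parallel (star tracker and magnetorquer): 1 − (1 − 0.767000)(1 − 0.936000) = 0.985088
Series (gyro assembly, reaction wheel, and [0.985088]): 0.823000 × 0.958000 × 0.985088 = 0.7767

0.7767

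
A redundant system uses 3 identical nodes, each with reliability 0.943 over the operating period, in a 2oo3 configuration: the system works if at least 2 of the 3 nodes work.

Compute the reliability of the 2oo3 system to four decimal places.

0.9906

R = Σ_{i=2}^{3} C(3,i) p^i (1−p)^{3−i} with p = 0.943
C(3,2)·0.943^2·0.057^1 = 0.152062
C(3,3)·0.943^3·0.057^0 = 0.838562
Sum = 0.9906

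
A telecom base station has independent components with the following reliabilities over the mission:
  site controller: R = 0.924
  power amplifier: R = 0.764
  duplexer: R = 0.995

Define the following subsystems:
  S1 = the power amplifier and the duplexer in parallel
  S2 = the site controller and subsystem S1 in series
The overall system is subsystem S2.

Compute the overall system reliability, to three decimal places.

0.923

Parallel (power amplifier and duplexer): 1 − (1 − 0.76400)(1 − 0.99500) = 0.99882
Series (site controller and [0.99882]): 0.92400 × 0.99882 = 0.923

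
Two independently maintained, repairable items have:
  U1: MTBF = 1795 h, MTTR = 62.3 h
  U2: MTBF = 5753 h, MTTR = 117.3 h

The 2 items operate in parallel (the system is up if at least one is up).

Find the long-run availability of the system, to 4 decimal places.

A(U1) = MTBF/(MTBF+MTTR) = 1795/(1795+62.3) = 0.966457
A(U2) = MTBF/(MTBF+MTTR) = 5753/(5753+117.3) = 0.980018
Parallel availability: 1 − (1 − 0.966457)(1 − 0.980018) = 0.9993

0.9993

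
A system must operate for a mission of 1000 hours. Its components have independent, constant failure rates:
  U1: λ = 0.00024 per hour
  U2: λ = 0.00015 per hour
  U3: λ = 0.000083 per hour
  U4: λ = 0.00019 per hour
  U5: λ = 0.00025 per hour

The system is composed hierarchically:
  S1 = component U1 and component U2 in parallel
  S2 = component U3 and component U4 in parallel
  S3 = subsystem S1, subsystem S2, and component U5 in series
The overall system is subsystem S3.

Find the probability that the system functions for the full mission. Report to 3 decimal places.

R(U1) = exp(−0.00024 × 1000) = 0.78663
R(U2) = exp(−0.00015 × 1000) = 0.86071
R(U3) = exp(−0.000083 × 1000) = 0.92035
R(U4) = exp(−0.00019 × 1000) = 0.82696
R(U5) = exp(−0.00025 × 1000) = 0.77880
Parallel (U1 and U2): 1 − (1 − 0.78663)(1 − 0.86071) = 0.97028
Parallel (U3 and U4): 1 − (1 − 0.92035)(1 − 0.82696) = 0.98622
Series ([0.97028], [0.98622], and U5): 0.97028 × 0.98622 × 0.77880 = 0.745

0.745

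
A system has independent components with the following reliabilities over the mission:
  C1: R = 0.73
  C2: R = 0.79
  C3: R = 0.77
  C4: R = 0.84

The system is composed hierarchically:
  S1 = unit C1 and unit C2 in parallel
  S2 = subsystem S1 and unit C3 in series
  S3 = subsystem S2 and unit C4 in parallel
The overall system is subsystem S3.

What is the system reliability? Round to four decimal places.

0.9562

Parallel (C1 and C2): 1 − (1 − 0.730000)(1 − 0.790000) = 0.943300
Series ([0.943300] and C3): 0.943300 × 0.770000 = 0.726341
Parallel ([0.726341] and C4): 1 − (1 − 0.726341)(1 − 0.840000) = 0.9562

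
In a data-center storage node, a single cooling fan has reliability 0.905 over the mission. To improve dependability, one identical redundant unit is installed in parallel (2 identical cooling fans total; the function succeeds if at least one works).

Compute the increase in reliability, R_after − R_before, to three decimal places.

R_before = 0.905
R_after = 1 − (1 − 0.905)^2 = 0.991
ΔR = 0.991 − 0.905 = 0.086

0.086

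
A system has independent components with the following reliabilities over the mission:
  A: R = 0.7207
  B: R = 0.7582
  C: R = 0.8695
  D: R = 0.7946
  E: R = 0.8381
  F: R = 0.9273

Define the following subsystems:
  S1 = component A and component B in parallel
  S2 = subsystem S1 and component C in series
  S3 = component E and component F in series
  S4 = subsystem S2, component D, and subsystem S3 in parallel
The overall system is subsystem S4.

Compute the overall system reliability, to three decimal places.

Parallel (A and B): 1 − (1 − 0.72070)(1 − 0.75820) = 0.93247
Series ([0.93247] and C): 0.93247 × 0.86950 = 0.81078
Series (E and F): 0.83810 × 0.92730 = 0.77717
Parallel ([0.81078], D, and [0.77717]): 1 − (1 − 0.81078)(1 − 0.79460)(1 − 0.77717) = 0.991

0.991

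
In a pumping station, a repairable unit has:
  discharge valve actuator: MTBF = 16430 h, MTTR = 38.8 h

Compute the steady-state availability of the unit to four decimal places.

0.9976

A(discharge valve actuator) = MTBF/(MTBF+MTTR) = 16430/(16430+38.8) = 0.9976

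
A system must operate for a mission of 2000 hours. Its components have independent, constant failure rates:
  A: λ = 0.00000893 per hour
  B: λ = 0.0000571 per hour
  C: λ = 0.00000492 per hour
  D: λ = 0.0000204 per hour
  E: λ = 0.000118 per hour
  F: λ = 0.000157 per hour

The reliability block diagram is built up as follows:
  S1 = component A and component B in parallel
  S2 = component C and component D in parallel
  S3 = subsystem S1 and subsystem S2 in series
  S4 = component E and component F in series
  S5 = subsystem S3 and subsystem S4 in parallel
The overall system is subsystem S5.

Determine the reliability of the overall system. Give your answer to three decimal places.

0.999

R(A) = exp(−0.00000893 × 2000) = 0.98230
R(B) = exp(−0.0000571 × 2000) = 0.89208
R(C) = exp(−0.00000492 × 2000) = 0.99021
R(D) = exp(−0.0000204 × 2000) = 0.96002
R(E) = exp(−0.000118 × 2000) = 0.78978
R(F) = exp(−0.000157 × 2000) = 0.73052
Parallel (A and B): 1 − (1 − 0.98230)(1 − 0.89208) = 0.99809
Parallel (C and D): 1 − (1 − 0.99021)(1 − 0.96002) = 0.99961
Series ([0.99809] and [0.99961]): 0.99809 × 0.99961 = 0.99770
Series (E and F): 0.78978 × 0.73052 = 0.57695
Parallel ([0.99770] and [0.57695]): 1 − (1 − 0.99770)(1 − 0.57695) = 0.999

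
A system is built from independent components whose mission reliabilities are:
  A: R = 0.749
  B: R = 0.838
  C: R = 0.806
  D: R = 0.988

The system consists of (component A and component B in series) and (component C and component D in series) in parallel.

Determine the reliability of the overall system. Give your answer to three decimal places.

Series (A and B): 0.74900 × 0.83800 = 0.62766
Series (C and D): 0.80600 × 0.98800 = 0.79633
Parallel ([0.62766] and [0.79633]): 1 − (1 − 0.62766)(1 − 0.79633) = 0.924

0.924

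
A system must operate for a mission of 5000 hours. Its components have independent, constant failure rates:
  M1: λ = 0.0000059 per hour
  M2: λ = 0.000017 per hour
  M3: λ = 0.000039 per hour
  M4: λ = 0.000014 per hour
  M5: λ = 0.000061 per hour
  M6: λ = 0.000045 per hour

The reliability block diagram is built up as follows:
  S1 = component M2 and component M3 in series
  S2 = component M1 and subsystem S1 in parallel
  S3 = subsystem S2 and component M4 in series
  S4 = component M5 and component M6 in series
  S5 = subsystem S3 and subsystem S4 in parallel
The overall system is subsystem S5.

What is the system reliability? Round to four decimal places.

R(M1) = exp(−0.0000059 × 5000) = 0.970931
R(M2) = exp(−0.000017 × 5000) = 0.918512
R(M3) = exp(−0.000039 × 5000) = 0.822835
R(M4) = exp(−0.000014 × 5000) = 0.932394
R(M5) = exp(−0.000061 × 5000) = 0.737123
R(M6) = exp(−0.000045 × 5000) = 0.798516
Series (M2 and M3): 0.918512 × 0.822835 = 0.755784
Parallel (M1 and [0.755784]): 1 − (1 − 0.970931)(1 − 0.755784) = 0.992901
Series ([0.992901] and M4): 0.992901 × 0.932394 = 0.925775
Series (M5 and M6): 0.737123 × 0.798516 = 0.588605
Parallel ([0.925775] and [0.588605]): 1 − (1 − 0.925775)(1 − 0.588605) = 0.9695

0.9695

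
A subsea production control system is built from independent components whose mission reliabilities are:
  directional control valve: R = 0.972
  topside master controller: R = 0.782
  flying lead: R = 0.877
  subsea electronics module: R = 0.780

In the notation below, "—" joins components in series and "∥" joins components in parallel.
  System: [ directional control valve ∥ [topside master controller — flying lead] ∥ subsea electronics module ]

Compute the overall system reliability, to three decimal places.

Series (topside master controller and flying lead): 0.78200 × 0.87700 = 0.68581
Parallel (directional control valve, [0.68581], and subsea electronics module): 1 − (1 − 0.97200)(1 − 0.68581)(1 − 0.78000) = 0.998

0.998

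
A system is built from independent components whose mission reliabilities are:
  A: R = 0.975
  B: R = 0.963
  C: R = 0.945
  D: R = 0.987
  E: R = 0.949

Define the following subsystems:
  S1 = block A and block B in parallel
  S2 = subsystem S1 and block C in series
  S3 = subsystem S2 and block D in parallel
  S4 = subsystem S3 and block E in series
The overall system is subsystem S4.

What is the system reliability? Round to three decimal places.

0.948

Parallel (A and B): 1 − (1 − 0.97500)(1 − 0.96300) = 0.99908
Series ([0.99908] and C): 0.99908 × 0.94500 = 0.94413
Parallel ([0.94413] and D): 1 − (1 − 0.94413)(1 − 0.98700) = 0.99927
Series ([0.99927] and E): 0.99927 × 0.94900 = 0.948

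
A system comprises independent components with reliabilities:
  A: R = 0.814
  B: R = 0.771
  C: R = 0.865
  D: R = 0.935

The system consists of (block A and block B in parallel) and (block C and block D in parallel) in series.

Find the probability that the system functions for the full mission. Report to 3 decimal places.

0.949

Parallel (A and B): 1 − (1 − 0.81400)(1 − 0.77100) = 0.95741
Parallel (C and D): 1 − (1 − 0.86500)(1 − 0.93500) = 0.99123
Series ([0.95741] and [0.99123]): 0.95741 × 0.99123 = 0.949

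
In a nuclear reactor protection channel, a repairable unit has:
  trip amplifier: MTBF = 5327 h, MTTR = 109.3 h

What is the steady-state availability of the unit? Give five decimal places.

0.97989

A(trip amplifier) = MTBF/(MTBF+MTTR) = 5327/(5327+109.3) = 0.97989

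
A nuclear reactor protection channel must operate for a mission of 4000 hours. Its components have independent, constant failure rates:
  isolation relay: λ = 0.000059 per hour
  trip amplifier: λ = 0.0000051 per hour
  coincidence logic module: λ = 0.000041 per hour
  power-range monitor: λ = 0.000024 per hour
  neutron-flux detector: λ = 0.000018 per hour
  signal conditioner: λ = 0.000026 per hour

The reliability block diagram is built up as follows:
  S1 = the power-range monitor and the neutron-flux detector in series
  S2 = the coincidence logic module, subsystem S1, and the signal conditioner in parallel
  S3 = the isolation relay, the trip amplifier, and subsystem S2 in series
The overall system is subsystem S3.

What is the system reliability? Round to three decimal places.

0.772

R(isolation relay) = exp(−0.000059 × 4000) = 0.78978
R(trip amplifier) = exp(−0.0000051 × 4000) = 0.97981
R(coincidence logic module) = exp(−0.000041 × 4000) = 0.84874
R(power-range monitor) = exp(−0.000024 × 4000) = 0.90846
R(neutron-flux detector) = exp(−0.000018 × 4000) = 0.93053
R(signal conditioner) = exp(−0.000026 × 4000) = 0.90123
Series (power-range monitor and neutron-flux detector): 0.90846 × 0.93053 = 0.84535
Parallel (coincidence logic module, [0.84535], and signal conditioner): 1 − (1 − 0.84874)(1 − 0.84535)(1 − 0.90123) = 0.99769
Series (isolation relay, trip amplifier, and [0.99769]): 0.78978 × 0.97981 × 0.99769 = 0.772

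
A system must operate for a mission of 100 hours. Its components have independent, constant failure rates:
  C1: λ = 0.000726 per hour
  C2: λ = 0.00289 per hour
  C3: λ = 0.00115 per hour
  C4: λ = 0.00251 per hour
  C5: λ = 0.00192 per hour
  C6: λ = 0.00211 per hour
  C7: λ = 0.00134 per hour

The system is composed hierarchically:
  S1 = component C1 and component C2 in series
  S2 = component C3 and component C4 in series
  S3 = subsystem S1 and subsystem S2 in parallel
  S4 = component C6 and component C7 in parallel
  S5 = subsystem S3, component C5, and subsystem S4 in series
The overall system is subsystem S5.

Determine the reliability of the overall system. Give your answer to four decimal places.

R(C1) = exp(−0.000726 × 100) = 0.929973
R(C2) = exp(−0.00289 × 100) = 0.749012
R(C3) = exp(−0.00115 × 100) = 0.891366
R(C4) = exp(−0.00251 × 100) = 0.778022
R(C5) = exp(−0.00192 × 100) = 0.825307
R(C6) = exp(−0.00211 × 100) = 0.809774
R(C7) = exp(−0.00134 × 100) = 0.874590
Series (C1 and C2): 0.929973 × 0.749012 = 0.696561
Series (C3 and C4): 0.891366 × 0.778022 = 0.693502
Parallel ([0.696561] and [0.693502]): 1 − (1 − 0.696561)(1 − 0.693502) = 0.906997
Parallel (C6 and C7): 1 − (1 − 0.809774)(1 − 0.874590) = 0.976144
Series ([0.906997], C5, and [0.976144]): 0.906997 × 0.825307 × 0.976144 = 0.7307

0.7307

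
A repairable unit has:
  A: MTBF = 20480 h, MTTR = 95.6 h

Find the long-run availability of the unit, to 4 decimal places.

0.9954

A(A) = MTBF/(MTBF+MTTR) = 20480/(20480+95.6) = 0.9954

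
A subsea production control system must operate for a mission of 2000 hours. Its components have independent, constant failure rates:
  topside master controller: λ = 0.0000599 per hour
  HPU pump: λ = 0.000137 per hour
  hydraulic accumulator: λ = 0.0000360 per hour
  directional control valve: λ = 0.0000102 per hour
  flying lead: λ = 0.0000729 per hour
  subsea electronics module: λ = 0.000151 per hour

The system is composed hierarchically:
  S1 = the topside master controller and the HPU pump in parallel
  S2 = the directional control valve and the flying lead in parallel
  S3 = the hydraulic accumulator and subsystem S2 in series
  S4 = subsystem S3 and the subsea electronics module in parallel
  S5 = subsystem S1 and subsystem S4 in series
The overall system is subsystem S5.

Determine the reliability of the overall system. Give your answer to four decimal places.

R(topside master controller) = exp(−0.0000599 × 2000) = 0.887098
R(HPU pump) = exp(−0.000137 × 2000) = 0.760332
R(hydraulic accumulator) = exp(−0.0000360 × 2000) = 0.930531
R(directional control valve) = exp(−0.0000102 × 2000) = 0.979807
R(flying lead) = exp(−0.0000729 × 2000) = 0.864331
R(subsea electronics module) = exp(−0.000151 × 2000) = 0.739338
Parallel (topside master controller and HPU pump): 1 − (1 − 0.887098)(1 − 0.760332) = 0.972941
Parallel (directional control valve and flying lead): 1 − (1 − 0.979807)(1 − 0.864331) = 0.997260
Series (hydraulic accumulator and [0.997260]): 0.930531 × 0.997260 = 0.927981
Parallel ([0.927981] and subsea electronics module): 1 − (1 − 0.927981)(1 − 0.739338) = 0.981227
Series ([0.972941] and [0.981227]): 0.972941 × 0.981227 = 0.9547

0.9547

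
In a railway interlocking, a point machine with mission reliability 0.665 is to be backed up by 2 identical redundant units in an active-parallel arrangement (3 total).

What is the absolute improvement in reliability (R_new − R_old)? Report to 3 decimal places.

R_before = 0.665
R_after = 1 − (1 − 0.665)^3 = 0.962
ΔR = 0.962 − 0.665 = 0.297

0.297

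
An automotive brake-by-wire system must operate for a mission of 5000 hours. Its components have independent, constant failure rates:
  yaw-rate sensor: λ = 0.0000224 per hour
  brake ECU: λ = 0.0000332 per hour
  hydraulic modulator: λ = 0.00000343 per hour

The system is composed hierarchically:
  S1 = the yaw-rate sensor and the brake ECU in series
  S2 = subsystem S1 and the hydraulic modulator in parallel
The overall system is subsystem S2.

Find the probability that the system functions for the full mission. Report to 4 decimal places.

0.9959

R(yaw-rate sensor) = exp(−0.0000224 × 5000) = 0.894044
R(brake ECU) = exp(−0.0000332 × 5000) = 0.847046
R(hydraulic modulator) = exp(−0.00000343 × 5000) = 0.982996
Series (yaw-rate sensor and brake ECU): 0.894044 × 0.847046 = 0.757296
Parallel ([0.757296] and hydraulic modulator): 1 − (1 − 0.757296)(1 − 0.982996) = 0.9959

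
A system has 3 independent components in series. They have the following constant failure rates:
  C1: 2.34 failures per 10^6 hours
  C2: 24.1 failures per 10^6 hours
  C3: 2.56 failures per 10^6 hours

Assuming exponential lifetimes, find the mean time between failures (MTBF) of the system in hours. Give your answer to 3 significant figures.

34500

Series of exponential components: λ_sys = Σ λ_i
λ_sys = 0.00000234 + 0.0000241 + 0.00000256 = 2.9000e-05 /h
MTBF = 1 / λ_sys = 34500 h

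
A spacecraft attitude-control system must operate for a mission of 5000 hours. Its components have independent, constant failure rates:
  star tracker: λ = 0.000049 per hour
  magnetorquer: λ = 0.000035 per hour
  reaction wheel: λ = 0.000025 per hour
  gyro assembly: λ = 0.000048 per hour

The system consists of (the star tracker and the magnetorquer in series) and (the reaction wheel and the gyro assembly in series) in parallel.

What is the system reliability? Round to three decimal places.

0.895

R(star tracker) = exp(−0.000049 × 5000) = 0.78270
R(magnetorquer) = exp(−0.000035 × 5000) = 0.83946
R(reaction wheel) = exp(−0.000025 × 5000) = 0.88250
R(gyro assembly) = exp(−0.000048 × 5000) = 0.78663
Series (star tracker and magnetorquer): 0.78270 × 0.83946 = 0.65705
Series (reaction wheel and gyro assembly): 0.88250 × 0.78663 = 0.69420
Parallel ([0.65705] and [0.69420]): 1 − (1 − 0.65705)(1 − 0.69420) = 0.895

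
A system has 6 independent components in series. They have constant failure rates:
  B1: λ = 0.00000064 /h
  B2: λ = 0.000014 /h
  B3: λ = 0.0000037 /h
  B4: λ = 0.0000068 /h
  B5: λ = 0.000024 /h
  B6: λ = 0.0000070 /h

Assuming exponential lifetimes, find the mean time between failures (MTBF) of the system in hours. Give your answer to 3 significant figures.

Series of exponential components: λ_sys = Σ λ_i
λ_sys = 0.00000064 + 0.000014 + 0.0000037 + 0.0000068 + 0.000024 + 0.0000070 = 5.6140e-05 /h
MTBF = 1 / λ_sys = 17800 h

17800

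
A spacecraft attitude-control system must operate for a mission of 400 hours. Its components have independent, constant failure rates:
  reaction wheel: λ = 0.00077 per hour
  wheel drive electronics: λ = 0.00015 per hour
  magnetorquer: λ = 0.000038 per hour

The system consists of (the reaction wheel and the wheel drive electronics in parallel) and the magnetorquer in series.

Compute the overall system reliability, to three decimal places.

0.970

R(reaction wheel) = exp(−0.00077 × 400) = 0.73492
R(wheel drive electronics) = exp(−0.00015 × 400) = 0.94176
R(magnetorquer) = exp(−0.000038 × 400) = 0.98491
Parallel (reaction wheel and wheel drive electronics): 1 − (1 − 0.73492)(1 − 0.94176) = 0.98456
Series ([0.98456] and magnetorquer): 0.98456 × 0.98491 = 0.970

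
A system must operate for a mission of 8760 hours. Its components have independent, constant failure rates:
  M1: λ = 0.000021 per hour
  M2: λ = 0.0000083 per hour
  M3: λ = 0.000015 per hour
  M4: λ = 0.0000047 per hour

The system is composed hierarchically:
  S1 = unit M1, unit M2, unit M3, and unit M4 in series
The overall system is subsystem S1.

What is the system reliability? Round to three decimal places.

0.651

R(M1) = exp(−0.000021 × 8760) = 0.83197
R(M2) = exp(−0.0000083 × 8760) = 0.92987
R(M3) = exp(−0.000015 × 8760) = 0.87687
R(M4) = exp(−0.0000047 × 8760) = 0.95966
Series (M1, M2, M3, and M4): 0.83197 × 0.92987 × 0.87687 × 0.95966 = 0.651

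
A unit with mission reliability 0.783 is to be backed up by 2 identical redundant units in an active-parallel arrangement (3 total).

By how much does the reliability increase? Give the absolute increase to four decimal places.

R_before = 0.783
R_after = 1 − (1 − 0.783)^3 = 0.9898
ΔR = 0.9898 − 0.783 = 0.2068

0.2068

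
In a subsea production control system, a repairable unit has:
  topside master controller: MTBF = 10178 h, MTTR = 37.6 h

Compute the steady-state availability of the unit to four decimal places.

0.9963

A(topside master controller) = MTBF/(MTBF+MTTR) = 10178/(10178+37.6) = 0.9963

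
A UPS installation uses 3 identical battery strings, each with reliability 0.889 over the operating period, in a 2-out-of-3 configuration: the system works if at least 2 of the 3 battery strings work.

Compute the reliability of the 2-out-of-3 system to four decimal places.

R = Σ_{i=2}^{3} C(3,i) p^i (1−p)^{3−i} with p = 0.889
C(3,2)·0.889^2·0.111^1 = 0.263177
C(3,3)·0.889^3·0.111^0 = 0.702595
Sum = 0.9658

0.9658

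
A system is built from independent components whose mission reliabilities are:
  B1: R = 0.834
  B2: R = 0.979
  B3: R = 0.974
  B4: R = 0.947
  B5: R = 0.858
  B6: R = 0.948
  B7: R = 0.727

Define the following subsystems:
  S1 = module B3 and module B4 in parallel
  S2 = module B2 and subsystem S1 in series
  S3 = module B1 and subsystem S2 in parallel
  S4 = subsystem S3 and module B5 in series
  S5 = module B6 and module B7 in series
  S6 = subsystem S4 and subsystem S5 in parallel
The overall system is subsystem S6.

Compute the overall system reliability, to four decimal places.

Parallel (B3 and B4): 1 − (1 − 0.974000)(1 − 0.947000) = 0.998622
Series (B2 and [0.998622]): 0.979000 × 0.998622 = 0.977651
Parallel (B1 and [0.977651]): 1 − (1 − 0.834000)(1 − 0.977651) = 0.996290
Series ([0.996290] and B5): 0.996290 × 0.858000 = 0.854817
Series (B6 and B7): 0.948000 × 0.727000 = 0.689196
Parallel ([0.854817] and [0.689196]): 1 − (1 − 0.854817)(1 − 0.689196) = 0.9549

0.9549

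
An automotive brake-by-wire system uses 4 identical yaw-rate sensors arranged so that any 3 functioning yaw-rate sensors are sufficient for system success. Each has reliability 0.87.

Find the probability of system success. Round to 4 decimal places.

0.9153

R = Σ_{i=3}^{4} C(4,i) p^i (1−p)^{4−i} with p = 0.87
C(4,3)·0.87^3·0.13^1 = 0.342422
C(4,4)·0.87^4·0.13^0 = 0.572898
Sum = 0.9153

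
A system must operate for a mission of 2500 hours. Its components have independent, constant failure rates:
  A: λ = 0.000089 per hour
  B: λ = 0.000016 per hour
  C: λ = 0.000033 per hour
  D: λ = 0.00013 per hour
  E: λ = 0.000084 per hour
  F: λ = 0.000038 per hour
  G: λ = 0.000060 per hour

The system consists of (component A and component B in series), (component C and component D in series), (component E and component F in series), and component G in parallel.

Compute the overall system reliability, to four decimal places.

R(A) = exp(−0.000089 × 2500) = 0.800515
R(B) = exp(−0.000016 × 2500) = 0.960789
R(C) = exp(−0.000033 × 2500) = 0.920811
R(D) = exp(−0.00013 × 2500) = 0.722527
R(E) = exp(−0.000084 × 2500) = 0.810584
R(F) = exp(−0.000038 × 2500) = 0.909373
R(G) = exp(−0.000060 × 2500) = 0.860708
Series (A and B): 0.800515 × 0.960789 = 0.769126
Series (C and D): 0.920811 × 0.722527 = 0.665311
Series (E and F): 0.810584 × 0.909373 = 0.737123
Parallel ([0.769126], [0.665311], [0.737123], and G): 1 − (1 − 0.769126)(1 − 0.665311)(1 − 0.737123)(1 − 0.860708) = 0.9972

0.9972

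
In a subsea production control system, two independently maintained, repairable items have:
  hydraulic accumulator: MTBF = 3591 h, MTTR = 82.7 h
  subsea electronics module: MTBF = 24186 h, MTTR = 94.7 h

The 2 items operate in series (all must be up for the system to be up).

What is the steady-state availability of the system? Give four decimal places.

0.9737

A(hydraulic accumulator) = MTBF/(MTBF+MTTR) = 3591/(3591+82.7) = 0.977489
A(subsea electronics module) = MTBF/(MTBF+MTTR) = 24186/(24186+94.7) = 0.996100
Series availability: 0.977489 × 0.996100 = 0.9737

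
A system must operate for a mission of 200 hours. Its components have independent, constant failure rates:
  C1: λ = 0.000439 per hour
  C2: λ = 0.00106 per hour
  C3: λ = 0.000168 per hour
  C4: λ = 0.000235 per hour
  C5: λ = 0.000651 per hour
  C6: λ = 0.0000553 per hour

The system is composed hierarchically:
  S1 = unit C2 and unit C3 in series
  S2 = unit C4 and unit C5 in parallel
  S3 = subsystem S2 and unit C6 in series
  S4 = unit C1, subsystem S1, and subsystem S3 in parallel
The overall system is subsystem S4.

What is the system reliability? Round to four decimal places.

0.9997

R(C1) = exp(−0.000439 × 200) = 0.915944
R(C2) = exp(−0.00106 × 200) = 0.808965
R(C3) = exp(−0.000168 × 200) = 0.966958
R(C4) = exp(−0.000235 × 200) = 0.954087
R(C5) = exp(−0.000651 × 200) = 0.877920
R(C6) = exp(−0.0000553 × 200) = 0.989001
Series (C2 and C3): 0.808965 × 0.966958 = 0.782235
Parallel (C4 and C5): 1 − (1 − 0.954087)(1 − 0.877920) = 0.994395
Series ([0.994395] and C6): 0.994395 × 0.989001 = 0.983458
Parallel (C1, [0.782235], and [0.983458]): 1 − (1 − 0.915944)(1 − 0.782235)(1 − 0.983458) = 0.9997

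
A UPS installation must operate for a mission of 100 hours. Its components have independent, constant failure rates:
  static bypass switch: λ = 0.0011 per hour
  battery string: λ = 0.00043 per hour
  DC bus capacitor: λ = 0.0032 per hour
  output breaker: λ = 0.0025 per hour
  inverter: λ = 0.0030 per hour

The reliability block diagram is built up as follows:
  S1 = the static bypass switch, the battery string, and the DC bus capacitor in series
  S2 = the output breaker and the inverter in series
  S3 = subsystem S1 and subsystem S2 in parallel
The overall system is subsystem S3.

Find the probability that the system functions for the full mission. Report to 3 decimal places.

R(static bypass switch) = exp(−0.0011 × 100) = 0.89583
R(battery string) = exp(−0.00043 × 100) = 0.95791
R(DC bus capacitor) = exp(−0.0032 × 100) = 0.72615
R(output breaker) = exp(−0.0025 × 100) = 0.77880
R(inverter) = exp(−0.0030 × 100) = 0.74082
Series (static bypass switch, battery string, and DC bus capacitor): 0.89583 × 0.95791 × 0.72615 = 0.62313
Series (output breaker and inverter): 0.77880 × 0.74082 = 0.57695
Parallel ([0.62313] and [0.57695]): 1 − (1 − 0.62313)(1 − 0.57695) = 0.841

0.841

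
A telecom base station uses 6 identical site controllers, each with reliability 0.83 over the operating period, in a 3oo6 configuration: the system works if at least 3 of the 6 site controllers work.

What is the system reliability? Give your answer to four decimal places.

R = Σ_{i=3}^{6} C(6,i) p^i (1−p)^{6−i} with p = 0.83
C(6,3)·0.83^3·0.17^3 = 0.056184
C(6,4)·0.83^4·0.17^2 = 0.205732
C(6,5)·0.83^5·0.17^1 = 0.401782
C(6,6)·0.83^6·0.17^0 = 0.326940
Sum = 0.9906

0.9906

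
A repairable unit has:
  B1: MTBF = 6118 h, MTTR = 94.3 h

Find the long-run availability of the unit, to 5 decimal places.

0.98482

A(B1) = MTBF/(MTBF+MTTR) = 6118/(6118+94.3) = 0.98482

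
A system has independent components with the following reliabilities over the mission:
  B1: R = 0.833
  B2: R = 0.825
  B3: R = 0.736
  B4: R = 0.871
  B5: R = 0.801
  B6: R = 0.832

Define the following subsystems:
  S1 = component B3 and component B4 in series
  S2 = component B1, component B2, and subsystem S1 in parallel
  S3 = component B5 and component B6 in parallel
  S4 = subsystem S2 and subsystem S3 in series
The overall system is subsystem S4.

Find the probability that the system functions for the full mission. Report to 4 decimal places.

0.9564

Series (B3 and B4): 0.736000 × 0.871000 = 0.641056
Parallel (B1, B2, and [0.641056]): 1 − (1 − 0.833000)(1 − 0.825000)(1 − 0.641056) = 0.989510
Parallel (B5 and B6): 1 − (1 − 0.801000)(1 − 0.832000) = 0.966568
Series ([0.989510] and [0.966568]): 0.989510 × 0.966568 = 0.9564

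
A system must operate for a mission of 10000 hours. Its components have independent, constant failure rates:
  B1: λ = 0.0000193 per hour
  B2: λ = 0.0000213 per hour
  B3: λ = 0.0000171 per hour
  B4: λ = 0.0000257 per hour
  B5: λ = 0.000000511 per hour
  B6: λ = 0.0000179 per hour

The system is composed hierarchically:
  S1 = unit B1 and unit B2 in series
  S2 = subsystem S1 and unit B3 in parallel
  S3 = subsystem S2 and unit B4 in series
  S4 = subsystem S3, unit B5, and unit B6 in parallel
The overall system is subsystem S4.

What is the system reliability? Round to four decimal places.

0.9998

R(B1) = exp(−0.0000193 × 10000) = 0.824482
R(B2) = exp(−0.0000213 × 10000) = 0.808156
R(B3) = exp(−0.0000171 × 10000) = 0.842822
R(B4) = exp(−0.0000257 × 10000) = 0.773368
R(B5) = exp(−0.000000511 × 10000) = 0.994903
R(B6) = exp(−0.0000179 × 10000) = 0.836106
Series (B1 and B2): 0.824482 × 0.808156 = 0.666310
Parallel ([0.666310] and B3): 1 − (1 − 0.666310)(1 − 0.842822) = 0.947551
Series ([0.947551] and B4): 0.947551 × 0.773368 = 0.732806
Parallel ([0.732806], B5, and B6): 1 − (1 − 0.732806)(1 − 0.994903)(1 − 0.836106) = 0.9998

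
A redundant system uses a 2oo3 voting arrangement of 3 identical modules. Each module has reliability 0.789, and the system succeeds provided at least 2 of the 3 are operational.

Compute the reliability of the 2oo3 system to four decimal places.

0.8852

R = Σ_{i=2}^{3} C(3,i) p^i (1−p)^{3−i} with p = 0.789
C(3,2)·0.789^2·0.211^1 = 0.394056
C(3,3)·0.789^3·0.211^0 = 0.491169
Sum = 0.8852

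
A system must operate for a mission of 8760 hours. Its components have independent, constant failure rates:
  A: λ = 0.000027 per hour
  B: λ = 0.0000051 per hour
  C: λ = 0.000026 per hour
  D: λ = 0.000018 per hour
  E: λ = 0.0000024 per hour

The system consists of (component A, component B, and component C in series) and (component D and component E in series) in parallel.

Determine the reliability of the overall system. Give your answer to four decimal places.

R(A) = exp(−0.000027 × 8760) = 0.789370
R(B) = exp(−0.0000051 × 8760) = 0.956307
R(C) = exp(−0.000026 × 8760) = 0.796315
R(D) = exp(−0.000018 × 8760) = 0.854123
R(E) = exp(−0.0000024 × 8760) = 0.979195
Series (A, B, and C): 0.789370 × 0.956307 × 0.796315 = 0.601122
Series (D and E): 0.854123 × 0.979195 = 0.836353
Parallel ([0.601122] and [0.836353]): 1 − (1 − 0.601122)(1 − 0.836353) = 0.9347

0.9347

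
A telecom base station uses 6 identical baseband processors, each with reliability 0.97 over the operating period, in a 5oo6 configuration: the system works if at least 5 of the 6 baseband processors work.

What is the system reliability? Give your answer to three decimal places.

0.988

R = Σ_{i=5}^{6} C(6,i) p^i (1−p)^{6−i} with p = 0.97
C(6,5)·0.97^5·0.03^1 = 0.15457
C(6,6)·0.97^6·0.03^0 = 0.83297
Sum = 0.988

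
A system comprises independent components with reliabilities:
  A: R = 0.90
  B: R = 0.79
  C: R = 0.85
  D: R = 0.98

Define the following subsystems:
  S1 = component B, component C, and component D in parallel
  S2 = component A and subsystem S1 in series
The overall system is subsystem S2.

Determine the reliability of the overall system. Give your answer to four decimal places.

Parallel (B, C, and D): 1 − (1 − 0.790000)(1 − 0.850000)(1 − 0.980000) = 0.999370
Series (A and [0.999370]): 0.900000 × 0.999370 = 0.8994

0.8994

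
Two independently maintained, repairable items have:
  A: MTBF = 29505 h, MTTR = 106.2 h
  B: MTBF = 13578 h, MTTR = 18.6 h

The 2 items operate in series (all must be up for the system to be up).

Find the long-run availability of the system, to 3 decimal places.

A(A) = MTBF/(MTBF+MTTR) = 29505/(29505+106.2) = 0.996414
A(B) = MTBF/(MTBF+MTTR) = 13578/(13578+18.6) = 0.998632
Series availability: 0.996414 × 0.998632 = 0.995

0.995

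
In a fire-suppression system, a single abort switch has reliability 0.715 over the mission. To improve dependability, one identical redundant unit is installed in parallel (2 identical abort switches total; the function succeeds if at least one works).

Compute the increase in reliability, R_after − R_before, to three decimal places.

0.204

R_before = 0.715
R_after = 1 − (1 − 0.715)^2 = 0.919
ΔR = 0.919 − 0.715 = 0.204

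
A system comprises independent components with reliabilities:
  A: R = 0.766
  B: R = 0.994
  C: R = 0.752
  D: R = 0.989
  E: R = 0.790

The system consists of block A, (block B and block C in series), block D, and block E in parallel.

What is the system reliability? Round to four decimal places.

Series (B and C): 0.994000 × 0.752000 = 0.747488
Parallel (A, [0.747488], D, and E): 1 − (1 − 0.766000)(1 − 0.747488)(1 − 0.989000)(1 − 0.790000) = 0.9999

0.9999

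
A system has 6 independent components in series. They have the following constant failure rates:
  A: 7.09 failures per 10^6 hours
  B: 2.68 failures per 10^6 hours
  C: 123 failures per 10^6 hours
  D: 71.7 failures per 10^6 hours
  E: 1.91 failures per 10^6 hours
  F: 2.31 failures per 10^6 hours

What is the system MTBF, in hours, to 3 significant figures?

Series of exponential components: λ_sys = Σ λ_i
λ_sys = 0.00000709 + 0.00000268 + 0.000123 + 0.0000717 + 0.00000191 + 0.00000231 = 2.0869e-04 /h
MTBF = 1 / λ_sys = 4790 h

4790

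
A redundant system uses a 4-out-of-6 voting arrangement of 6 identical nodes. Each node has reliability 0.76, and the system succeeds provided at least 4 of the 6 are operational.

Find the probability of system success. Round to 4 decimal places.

0.8461

R = Σ_{i=4}^{6} C(6,i) p^i (1−p)^{6−i} with p = 0.76
C(6,4)·0.76^4·0.24^2 = 0.288249
C(6,5)·0.76^5·0.24^1 = 0.365116
C(6,6)·0.76^6·0.24^0 = 0.192700
Sum = 0.8461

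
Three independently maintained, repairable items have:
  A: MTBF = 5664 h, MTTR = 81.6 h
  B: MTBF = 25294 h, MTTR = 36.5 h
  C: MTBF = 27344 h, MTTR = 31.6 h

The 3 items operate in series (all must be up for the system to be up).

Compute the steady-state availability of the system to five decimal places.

0.98324

A(A) = MTBF/(MTBF+MTTR) = 5664/(5664+81.6) = 0.985798
A(B) = MTBF/(MTBF+MTTR) = 25294/(25294+36.5) = 0.998559
A(C) = MTBF/(MTBF+MTTR) = 27344/(27344+31.6) = 0.998846
Series availability: 0.985798 × 0.998559 × 0.998846 = 0.98324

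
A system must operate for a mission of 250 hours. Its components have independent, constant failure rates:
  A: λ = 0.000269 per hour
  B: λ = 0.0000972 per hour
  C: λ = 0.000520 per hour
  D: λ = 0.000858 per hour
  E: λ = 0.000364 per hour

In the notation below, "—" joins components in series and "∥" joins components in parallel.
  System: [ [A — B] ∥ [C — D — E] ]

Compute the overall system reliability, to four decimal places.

R(A) = exp(−0.000269 × 250) = 0.934961
R(B) = exp(−0.0000972 × 250) = 0.975993
R(C) = exp(−0.000520 × 250) = 0.878095
R(D) = exp(−0.000858 × 250) = 0.806945
R(E) = exp(−0.000364 × 250) = 0.913018
Series (A and B): 0.934961 × 0.975993 = 0.912515
Series (C, D, and E): 0.878095 × 0.806945 × 0.913018 = 0.646941
Parallel ([0.912515] and [0.646941]): 1 − (1 − 0.912515)(1 − 0.646941) = 0.9691

0.9691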